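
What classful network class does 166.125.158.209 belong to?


First octet: 166
Binary: 10100110
10xxxxxx -> Class B (128-191)
Class B, default mask 255.255.0.0 (/16)


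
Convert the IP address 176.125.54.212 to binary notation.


176 = 10110000
125 = 01111101
54 = 00110110
212 = 11010100
Binary: 10110000.01111101.00110110.11010100


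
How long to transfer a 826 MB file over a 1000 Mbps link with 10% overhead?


Effective throughput = 1000 * (1 - 10/100) = 900 Mbps
File size in Mb = 826 * 8 = 6608 Mb
Time = 6608 / 900
Time = 7.3422 seconds


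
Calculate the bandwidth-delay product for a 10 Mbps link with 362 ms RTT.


BDP = bandwidth * RTT
= 10 Mbps * 362 ms
= 10 * 1e6 * 362 / 1000 bits
= 3620000 bits
= 452500 bytes
= 441.8945 KB
BDP = 3620000 bits (452500 bytes)


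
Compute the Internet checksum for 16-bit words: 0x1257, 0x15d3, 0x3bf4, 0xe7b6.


Sum all words (with carry folding):
+ 0x1257 = 0x1257
+ 0x15d3 = 0x282a
+ 0x3bf4 = 0x641e
+ 0xe7b6 = 0x4bd5
One's complement: ~0x4bd5
Checksum = 0xb42a


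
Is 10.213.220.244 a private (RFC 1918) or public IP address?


RFC 1918 private ranges:
  10.0.0.0/8 (10.0.0.0 - 10.255.255.255)
  172.16.0.0/12 (172.16.0.0 - 172.31.255.255)
  192.168.0.0/16 (192.168.0.0 - 192.168.255.255)
Private (in 10.0.0.0/8)


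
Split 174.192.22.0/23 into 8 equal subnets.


New prefix = 23 + 3 = 26
Each subnet has 64 addresses
  174.192.22.0/26
  174.192.22.64/26
  174.192.22.128/26
  174.192.22.192/26
  174.192.23.0/26
  174.192.23.64/26
  174.192.23.128/26
  174.192.23.192/26
Subnets: 174.192.22.0/26, 174.192.22.64/26, 174.192.22.128/26, 174.192.22.192/26, 174.192.23.0/26, 174.192.23.64/26, 174.192.23.128/26, 174.192.23.192/26


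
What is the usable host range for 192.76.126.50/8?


Network: 192.0.0.0
Broadcast: 192.255.255.255
First usable = network + 1
Last usable = broadcast - 1
Range: 192.0.0.1 to 192.255.255.254


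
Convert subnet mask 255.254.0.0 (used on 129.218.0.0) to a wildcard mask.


Subnet mask: 255.254.0.0
Wildcard = 255.255.255.255 - subnet mask
255 - 255 = 0
255 - 254 = 1
255 - 0 = 255
255 - 0 = 255
Wildcard: 0.1.255.255


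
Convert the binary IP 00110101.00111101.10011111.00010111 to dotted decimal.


00110101 = 53
00111101 = 61
10011111 = 159
00010111 = 23
IP: 53.61.159.23


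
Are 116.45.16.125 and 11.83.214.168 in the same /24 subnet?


Mask: 255.255.255.0
116.45.16.125 AND mask = 116.45.16.0
11.83.214.168 AND mask = 11.83.214.0
No, different subnets (116.45.16.0 vs 11.83.214.0)


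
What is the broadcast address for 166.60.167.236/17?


Network: 166.60.128.0/17
Host bits = 15
Set all host bits to 1:
Broadcast: 166.60.255.255


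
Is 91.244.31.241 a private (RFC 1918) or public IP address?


RFC 1918 private ranges:
  10.0.0.0/8 (10.0.0.0 - 10.255.255.255)
  172.16.0.0/12 (172.16.0.0 - 172.31.255.255)
  192.168.0.0/16 (192.168.0.0 - 192.168.255.255)
Public (not in any RFC 1918 range)


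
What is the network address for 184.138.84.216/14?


IP:   10111000.10001010.01010100.11011000
Mask: 11111111.11111100.00000000.00000000
AND operation:
Net:  10111000.10001000.00000000.00000000
Network: 184.136.0.0/14


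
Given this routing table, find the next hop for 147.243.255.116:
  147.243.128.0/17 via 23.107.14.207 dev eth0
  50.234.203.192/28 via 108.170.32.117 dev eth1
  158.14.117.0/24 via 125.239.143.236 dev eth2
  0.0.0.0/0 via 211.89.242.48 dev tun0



Longest prefix match for 147.243.255.116:
  /17 147.243.128.0: MATCH
  /28 50.234.203.192: no
  /24 158.14.117.0: no
  /0 0.0.0.0: MATCH
Selected: next-hop 23.107.14.207 via eth0 (matched /17)


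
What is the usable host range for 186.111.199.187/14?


Network: 186.108.0.0
Broadcast: 186.111.255.255
First usable = network + 1
Last usable = broadcast - 1
Range: 186.108.0.1 to 186.111.255.254


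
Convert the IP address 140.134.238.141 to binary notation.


140 = 10001100
134 = 10000110
238 = 11101110
141 = 10001101
Binary: 10001100.10000110.11101110.10001101


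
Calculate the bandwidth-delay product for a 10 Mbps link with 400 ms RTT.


BDP = bandwidth * RTT
= 10 Mbps * 400 ms
= 10 * 1e6 * 400 / 1000 bits
= 4000000 bits
= 500000 bytes
= 488.2812 KB
BDP = 4000000 bits (500000 bytes)


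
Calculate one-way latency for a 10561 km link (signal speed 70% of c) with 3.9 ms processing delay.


Speed = 0.7 * 3e5 km/s = 210000 km/s
Propagation delay = 10561 / 210000 = 0.0503 s = 50.2905 ms
Processing delay = 3.9 ms
Total one-way latency = 54.1905 ms


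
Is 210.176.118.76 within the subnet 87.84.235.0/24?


Subnet network: 87.84.235.0
Test IP AND mask: 210.176.118.0
No, 210.176.118.76 is not in 87.84.235.0/24


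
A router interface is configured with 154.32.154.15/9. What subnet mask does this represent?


/9 means 9 network bits, 23 host bits
Binary: 11111111100000000000000000000000
Mask: 255.128.0.0


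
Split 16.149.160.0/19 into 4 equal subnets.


New prefix = 19 + 2 = 21
Each subnet has 2048 addresses
  16.149.160.0/21
  16.149.168.0/21
  16.149.176.0/21
  16.149.184.0/21
Subnets: 16.149.160.0/21, 16.149.168.0/21, 16.149.176.0/21, 16.149.184.0/21


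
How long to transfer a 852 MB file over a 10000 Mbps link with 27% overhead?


Effective throughput = 10000 * (1 - 27/100) = 7300 Mbps
File size in Mb = 852 * 8 = 6816 Mb
Time = 6816 / 7300
Time = 0.9337 seconds


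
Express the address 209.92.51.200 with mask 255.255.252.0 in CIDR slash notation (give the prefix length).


Binary: 11111111.11111111.11111100.00000000
Count leading 1s
Prefix: /22


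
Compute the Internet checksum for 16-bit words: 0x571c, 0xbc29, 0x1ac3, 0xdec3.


Sum all words (with carry folding):
+ 0x571c = 0x571c
+ 0xbc29 = 0x1346
+ 0x1ac3 = 0x2e09
+ 0xdec3 = 0x0ccd
One's complement: ~0x0ccd
Checksum = 0xf332


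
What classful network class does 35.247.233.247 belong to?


First octet: 35
Binary: 00100011
0xxxxxxx -> Class A (1-126)
Class A, default mask 255.0.0.0 (/8)


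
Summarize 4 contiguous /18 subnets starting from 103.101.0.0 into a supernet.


Original prefix: /18
Number of subnets: 4 = 2^2
New prefix = 18 - 2 = 16
Supernet: 103.101.0.0/16


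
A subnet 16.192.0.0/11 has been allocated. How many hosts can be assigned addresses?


Host bits = 32 - 11 = 21
Total addresses = 2^21 = 2097152
Usable = total - 2 (network and broadcast)
Usable hosts: 2097150


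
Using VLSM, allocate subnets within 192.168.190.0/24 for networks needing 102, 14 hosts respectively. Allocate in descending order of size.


102 hosts -> /25 (126 usable): 192.168.190.0/25
14 hosts -> /28 (14 usable): 192.168.190.128/28
Allocation: 192.168.190.0/25 (102 hosts, 126 usable); 192.168.190.128/28 (14 hosts, 14 usable)


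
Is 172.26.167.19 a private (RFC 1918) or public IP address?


RFC 1918 private ranges:
  10.0.0.0/8 (10.0.0.0 - 10.255.255.255)
  172.16.0.0/12 (172.16.0.0 - 172.31.255.255)
  192.168.0.0/16 (192.168.0.0 - 192.168.255.255)
Private (in 172.16.0.0/12)


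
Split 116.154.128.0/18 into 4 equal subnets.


New prefix = 18 + 2 = 20
Each subnet has 4096 addresses
  116.154.128.0/20
  116.154.144.0/20
  116.154.160.0/20
  116.154.176.0/20
Subnets: 116.154.128.0/20, 116.154.144.0/20, 116.154.160.0/20, 116.154.176.0/20


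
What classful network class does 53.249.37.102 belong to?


First octet: 53
Binary: 00110101
0xxxxxxx -> Class A (1-126)
Class A, default mask 255.0.0.0 (/8)


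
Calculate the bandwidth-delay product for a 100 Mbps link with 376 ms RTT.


BDP = bandwidth * RTT
= 100 Mbps * 376 ms
= 100 * 1e6 * 376 / 1000 bits
= 37600000 bits
= 4700000 bytes
= 4589.8438 KB
BDP = 37600000 bits (4700000 bytes)


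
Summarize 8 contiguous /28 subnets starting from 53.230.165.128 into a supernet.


Original prefix: /28
Number of subnets: 8 = 2^3
New prefix = 28 - 3 = 25
Supernet: 53.230.165.128/25


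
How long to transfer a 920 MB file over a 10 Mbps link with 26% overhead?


Effective throughput = 10 * (1 - 26/100) = 7.4 Mbps
File size in Mb = 920 * 8 = 7360 Mb
Time = 7360 / 7.4
Time = 994.5946 seconds


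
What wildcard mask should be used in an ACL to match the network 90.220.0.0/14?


Subnet mask: 255.252.0.0
Wildcard = 255.255.255.255 - subnet mask
255 - 255 = 0
255 - 252 = 3
255 - 0 = 255
255 - 0 = 255
Wildcard: 0.3.255.255


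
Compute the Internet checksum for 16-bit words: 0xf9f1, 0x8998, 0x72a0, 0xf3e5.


Sum all words (with carry folding):
+ 0xf9f1 = 0xf9f1
+ 0x8998 = 0x838a
+ 0x72a0 = 0xf62a
+ 0xf3e5 = 0xea10
One's complement: ~0xea10
Checksum = 0x15ef


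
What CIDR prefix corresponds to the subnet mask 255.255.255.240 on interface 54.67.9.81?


Binary: 11111111.11111111.11111111.11110000
Count leading 1s
Prefix: /28


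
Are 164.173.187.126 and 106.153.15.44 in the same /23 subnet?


Mask: 255.255.254.0
164.173.187.126 AND mask = 164.173.186.0
106.153.15.44 AND mask = 106.153.14.0
No, different subnets (164.173.186.0 vs 106.153.14.0)


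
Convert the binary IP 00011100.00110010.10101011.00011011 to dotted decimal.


00011100 = 28
00110010 = 50
10101011 = 171
00011011 = 27
IP: 28.50.171.27


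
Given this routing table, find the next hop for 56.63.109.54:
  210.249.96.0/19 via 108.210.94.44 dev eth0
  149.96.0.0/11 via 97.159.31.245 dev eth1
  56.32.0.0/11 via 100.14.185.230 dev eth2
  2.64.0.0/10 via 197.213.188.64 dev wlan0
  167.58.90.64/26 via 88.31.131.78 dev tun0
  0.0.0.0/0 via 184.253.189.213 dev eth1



Longest prefix match for 56.63.109.54:
  /19 210.249.96.0: no
  /11 149.96.0.0: no
  /11 56.32.0.0: MATCH
  /10 2.64.0.0: no
  /26 167.58.90.64: no
  /0 0.0.0.0: MATCH
Selected: next-hop 100.14.185.230 via eth2 (matched /11)


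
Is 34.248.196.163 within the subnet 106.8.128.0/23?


Subnet network: 106.8.128.0
Test IP AND mask: 34.248.196.0
No, 34.248.196.163 is not in 106.8.128.0/23


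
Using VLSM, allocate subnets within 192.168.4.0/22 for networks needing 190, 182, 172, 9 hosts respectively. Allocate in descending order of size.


190 hosts -> /24 (254 usable): 192.168.4.0/24
182 hosts -> /24 (254 usable): 192.168.5.0/24
172 hosts -> /24 (254 usable): 192.168.6.0/24
9 hosts -> /28 (14 usable): 192.168.7.0/28
Allocation: 192.168.4.0/24 (190 hosts, 254 usable); 192.168.5.0/24 (182 hosts, 254 usable); 192.168.6.0/24 (172 hosts, 254 usable); 192.168.7.0/28 (9 hosts, 14 usable)


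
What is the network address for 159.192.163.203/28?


IP:   10011111.11000000.10100011.11001011
Mask: 11111111.11111111.11111111.11110000
AND operation:
Net:  10011111.11000000.10100011.11000000
Network: 159.192.163.192/28


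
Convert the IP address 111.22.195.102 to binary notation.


111 = 01101111
22 = 00010110
195 = 11000011
102 = 01100110
Binary: 01101111.00010110.11000011.01100110


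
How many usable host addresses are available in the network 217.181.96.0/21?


Host bits = 32 - 21 = 11
Total addresses = 2^11 = 2048
Usable = total - 2 (network and broadcast)
Usable hosts: 2046


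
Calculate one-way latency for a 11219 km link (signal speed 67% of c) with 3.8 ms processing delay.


Speed = 0.67 * 3e5 km/s = 201000 km/s
Propagation delay = 11219 / 201000 = 0.0558 s = 55.8159 ms
Processing delay = 3.8 ms
Total one-way latency = 59.6159 ms


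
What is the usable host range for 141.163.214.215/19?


Network: 141.163.192.0
Broadcast: 141.163.223.255
First usable = network + 1
Last usable = broadcast - 1
Range: 141.163.192.1 to 141.163.223.254


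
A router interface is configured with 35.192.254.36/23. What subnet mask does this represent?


/23 means 23 network bits, 9 host bits
Binary: 11111111111111111111111000000000
Mask: 255.255.254.0


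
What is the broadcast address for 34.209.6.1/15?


Network: 34.208.0.0/15
Host bits = 17
Set all host bits to 1:
Broadcast: 34.209.255.255


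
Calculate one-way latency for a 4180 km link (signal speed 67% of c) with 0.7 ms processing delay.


Speed = 0.67 * 3e5 km/s = 201000 km/s
Propagation delay = 4180 / 201000 = 0.0208 s = 20.796 ms
Processing delay = 0.7 ms
Total one-way latency = 21.496 ms


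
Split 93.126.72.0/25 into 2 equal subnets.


New prefix = 25 + 1 = 26
Each subnet has 64 addresses
  93.126.72.0/26
  93.126.72.64/26
Subnets: 93.126.72.0/26, 93.126.72.64/26


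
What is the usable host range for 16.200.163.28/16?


Network: 16.200.0.0
Broadcast: 16.200.255.255
First usable = network + 1
Last usable = broadcast - 1
Range: 16.200.0.1 to 16.200.255.254


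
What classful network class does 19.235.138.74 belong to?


First octet: 19
Binary: 00010011
0xxxxxxx -> Class A (1-126)
Class A, default mask 255.0.0.0 (/8)


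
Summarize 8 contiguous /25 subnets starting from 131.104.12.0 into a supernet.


Original prefix: /25
Number of subnets: 8 = 2^3
New prefix = 25 - 3 = 22
Supernet: 131.104.12.0/22


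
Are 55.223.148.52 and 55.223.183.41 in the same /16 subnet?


Mask: 255.255.0.0
55.223.148.52 AND mask = 55.223.0.0
55.223.183.41 AND mask = 55.223.0.0
Yes, same subnet (55.223.0.0)


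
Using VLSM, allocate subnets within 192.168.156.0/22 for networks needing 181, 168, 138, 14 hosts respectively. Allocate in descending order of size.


181 hosts -> /24 (254 usable): 192.168.156.0/24
168 hosts -> /24 (254 usable): 192.168.157.0/24
138 hosts -> /24 (254 usable): 192.168.158.0/24
14 hosts -> /28 (14 usable): 192.168.159.0/28
Allocation: 192.168.156.0/24 (181 hosts, 254 usable); 192.168.157.0/24 (168 hosts, 254 usable); 192.168.158.0/24 (138 hosts, 254 usable); 192.168.159.0/28 (14 hosts, 14 usable)


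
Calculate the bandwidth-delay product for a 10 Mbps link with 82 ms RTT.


BDP = bandwidth * RTT
= 10 Mbps * 82 ms
= 10 * 1e6 * 82 / 1000 bits
= 820000 bits
= 102500 bytes
= 100.0977 KB
BDP = 820000 bits (102500 bytes)


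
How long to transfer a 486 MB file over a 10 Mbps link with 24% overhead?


Effective throughput = 10 * (1 - 24/100) = 7.6 Mbps
File size in Mb = 486 * 8 = 3888 Mb
Time = 3888 / 7.6
Time = 511.5789 seconds


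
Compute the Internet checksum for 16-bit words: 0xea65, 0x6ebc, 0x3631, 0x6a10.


Sum all words (with carry folding):
+ 0xea65 = 0xea65
+ 0x6ebc = 0x5922
+ 0x3631 = 0x8f53
+ 0x6a10 = 0xf963
One's complement: ~0xf963
Checksum = 0x069c


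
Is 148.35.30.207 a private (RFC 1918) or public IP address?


RFC 1918 private ranges:
  10.0.0.0/8 (10.0.0.0 - 10.255.255.255)
  172.16.0.0/12 (172.16.0.0 - 172.31.255.255)
  192.168.0.0/16 (192.168.0.0 - 192.168.255.255)
Public (not in any RFC 1918 range)


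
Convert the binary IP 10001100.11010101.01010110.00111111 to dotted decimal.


10001100 = 140
11010101 = 213
01010110 = 86
00111111 = 63
IP: 140.213.86.63


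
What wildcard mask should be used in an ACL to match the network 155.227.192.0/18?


Subnet mask: 255.255.192.0
Wildcard = 255.255.255.255 - subnet mask
255 - 255 = 0
255 - 255 = 0
255 - 192 = 63
255 - 0 = 255
Wildcard: 0.0.63.255


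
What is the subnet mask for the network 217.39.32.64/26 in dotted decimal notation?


/26 means 26 network bits, 6 host bits
Binary: 11111111111111111111111111000000
Mask: 255.255.255.192


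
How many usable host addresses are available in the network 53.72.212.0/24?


Host bits = 32 - 24 = 8
Total addresses = 2^8 = 256
Usable = total - 2 (network and broadcast)
Usable hosts: 254


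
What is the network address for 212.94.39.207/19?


IP:   11010100.01011110.00100111.11001111
Mask: 11111111.11111111.11100000.00000000
AND operation:
Net:  11010100.01011110.00100000.00000000
Network: 212.94.32.0/19


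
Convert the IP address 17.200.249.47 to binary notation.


17 = 00010001
200 = 11001000
249 = 11111001
47 = 00101111
Binary: 00010001.11001000.11111001.00101111


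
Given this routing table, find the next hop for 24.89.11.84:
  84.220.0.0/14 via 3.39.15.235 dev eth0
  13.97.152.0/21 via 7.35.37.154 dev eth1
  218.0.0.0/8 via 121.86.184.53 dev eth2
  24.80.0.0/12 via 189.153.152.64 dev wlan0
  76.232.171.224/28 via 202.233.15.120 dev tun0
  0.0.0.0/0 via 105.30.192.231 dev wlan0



Longest prefix match for 24.89.11.84:
  /14 84.220.0.0: no
  /21 13.97.152.0: no
  /8 218.0.0.0: no
  /12 24.80.0.0: MATCH
  /28 76.232.171.224: no
  /0 0.0.0.0: MATCH
Selected: next-hop 189.153.152.64 via wlan0 (matched /12)


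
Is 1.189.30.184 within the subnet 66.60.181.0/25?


Subnet network: 66.60.181.0
Test IP AND mask: 1.189.30.128
No, 1.189.30.184 is not in 66.60.181.0/25


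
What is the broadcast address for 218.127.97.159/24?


Network: 218.127.97.0/24
Host bits = 8
Set all host bits to 1:
Broadcast: 218.127.97.255


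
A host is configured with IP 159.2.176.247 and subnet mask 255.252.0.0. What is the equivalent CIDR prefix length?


Binary: 11111111.11111100.00000000.00000000
Count leading 1s
Prefix: /14


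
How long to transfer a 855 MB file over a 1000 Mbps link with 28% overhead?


Effective throughput = 1000 * (1 - 28/100) = 720 Mbps
File size in Mb = 855 * 8 = 6840 Mb
Time = 6840 / 720
Time = 9.5 seconds


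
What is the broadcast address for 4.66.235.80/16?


Network: 4.66.0.0/16
Host bits = 16
Set all host bits to 1:
Broadcast: 4.66.255.255


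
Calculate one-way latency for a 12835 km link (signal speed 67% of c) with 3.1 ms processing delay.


Speed = 0.67 * 3e5 km/s = 201000 km/s
Propagation delay = 12835 / 201000 = 0.0639 s = 63.8557 ms
Processing delay = 3.1 ms
Total one-way latency = 66.9557 ms


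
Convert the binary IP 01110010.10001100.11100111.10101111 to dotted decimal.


01110010 = 114
10001100 = 140
11100111 = 231
10101111 = 175
IP: 114.140.231.175


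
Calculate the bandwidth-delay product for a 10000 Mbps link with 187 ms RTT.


BDP = bandwidth * RTT
= 10000 Mbps * 187 ms
= 10000 * 1e6 * 187 / 1000 bits
= 1870000000 bits
= 233750000 bytes
= 228271.4844 KB
BDP = 1870000000 bits (233750000 bytes)


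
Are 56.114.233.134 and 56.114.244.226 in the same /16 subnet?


Mask: 255.255.0.0
56.114.233.134 AND mask = 56.114.0.0
56.114.244.226 AND mask = 56.114.0.0
Yes, same subnet (56.114.0.0)


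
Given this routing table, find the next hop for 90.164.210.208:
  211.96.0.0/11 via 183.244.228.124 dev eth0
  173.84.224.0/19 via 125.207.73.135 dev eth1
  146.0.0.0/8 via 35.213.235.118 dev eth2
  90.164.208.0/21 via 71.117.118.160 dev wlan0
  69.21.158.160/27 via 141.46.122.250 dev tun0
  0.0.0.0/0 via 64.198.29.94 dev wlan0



Longest prefix match for 90.164.210.208:
  /11 211.96.0.0: no
  /19 173.84.224.0: no
  /8 146.0.0.0: no
  /21 90.164.208.0: MATCH
  /27 69.21.158.160: no
  /0 0.0.0.0: MATCH
Selected: next-hop 71.117.118.160 via wlan0 (matched /21)


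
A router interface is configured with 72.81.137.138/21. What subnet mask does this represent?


/21 means 21 network bits, 11 host bits
Binary: 11111111111111111111100000000000
Mask: 255.255.248.0


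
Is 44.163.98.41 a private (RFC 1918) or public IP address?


RFC 1918 private ranges:
  10.0.0.0/8 (10.0.0.0 - 10.255.255.255)
  172.16.0.0/12 (172.16.0.0 - 172.31.255.255)
  192.168.0.0/16 (192.168.0.0 - 192.168.255.255)
Public (not in any RFC 1918 range)


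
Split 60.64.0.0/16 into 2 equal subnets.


New prefix = 16 + 1 = 17
Each subnet has 32768 addresses
  60.64.0.0/17
  60.64.128.0/17
Subnets: 60.64.0.0/17, 60.64.128.0/17


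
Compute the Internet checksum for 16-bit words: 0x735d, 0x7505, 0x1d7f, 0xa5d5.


Sum all words (with carry folding):
+ 0x735d = 0x735d
+ 0x7505 = 0xe862
+ 0x1d7f = 0x05e2
+ 0xa5d5 = 0xabb7
One's complement: ~0xabb7
Checksum = 0x5448


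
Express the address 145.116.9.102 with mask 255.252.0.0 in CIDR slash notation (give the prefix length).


Binary: 11111111.11111100.00000000.00000000
Count leading 1s
Prefix: /14


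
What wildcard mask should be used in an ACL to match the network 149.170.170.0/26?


Subnet mask: 255.255.255.192
Wildcard = 255.255.255.255 - subnet mask
255 - 255 = 0
255 - 255 = 0
255 - 255 = 0
255 - 192 = 63
Wildcard: 0.0.0.63


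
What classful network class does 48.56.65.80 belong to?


First octet: 48
Binary: 00110000
0xxxxxxx -> Class A (1-126)
Class A, default mask 255.0.0.0 (/8)


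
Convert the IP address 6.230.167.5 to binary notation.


6 = 00000110
230 = 11100110
167 = 10100111
5 = 00000101
Binary: 00000110.11100110.10100111.00000101


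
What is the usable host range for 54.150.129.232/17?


Network: 54.150.128.0
Broadcast: 54.150.255.255
First usable = network + 1
Last usable = broadcast - 1
Range: 54.150.128.1 to 54.150.255.254


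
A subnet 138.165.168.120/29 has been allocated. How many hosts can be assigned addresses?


Host bits = 32 - 29 = 3
Total addresses = 2^3 = 8
Usable = total - 2 (network and broadcast)
Usable hosts: 6


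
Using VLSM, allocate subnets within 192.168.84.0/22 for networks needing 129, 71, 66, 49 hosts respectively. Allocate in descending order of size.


129 hosts -> /24 (254 usable): 192.168.84.0/24
71 hosts -> /25 (126 usable): 192.168.85.0/25
66 hosts -> /25 (126 usable): 192.168.85.128/25
49 hosts -> /26 (62 usable): 192.168.86.0/26
Allocation: 192.168.84.0/24 (129 hosts, 254 usable); 192.168.85.0/25 (71 hosts, 126 usable); 192.168.85.128/25 (66 hosts, 126 usable); 192.168.86.0/26 (49 hosts, 62 usable)


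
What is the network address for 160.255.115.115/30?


IP:   10100000.11111111.01110011.01110011
Mask: 11111111.11111111.11111111.11111100
AND operation:
Net:  10100000.11111111.01110011.01110000
Network: 160.255.115.112/30


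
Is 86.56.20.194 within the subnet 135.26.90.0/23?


Subnet network: 135.26.90.0
Test IP AND mask: 86.56.20.0
No, 86.56.20.194 is not in 135.26.90.0/23


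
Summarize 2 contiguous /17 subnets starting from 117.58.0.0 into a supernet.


Original prefix: /17
Number of subnets: 2 = 2^1
New prefix = 17 - 1 = 16
Supernet: 117.58.0.0/16


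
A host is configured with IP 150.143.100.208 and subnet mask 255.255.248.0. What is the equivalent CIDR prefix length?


Binary: 11111111.11111111.11111000.00000000
Count leading 1s
Prefix: /21


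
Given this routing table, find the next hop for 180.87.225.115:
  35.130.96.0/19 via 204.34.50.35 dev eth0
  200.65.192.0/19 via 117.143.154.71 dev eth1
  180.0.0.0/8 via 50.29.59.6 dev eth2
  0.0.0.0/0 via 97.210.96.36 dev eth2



Longest prefix match for 180.87.225.115:
  /19 35.130.96.0: no
  /19 200.65.192.0: no
  /8 180.0.0.0: MATCH
  /0 0.0.0.0: MATCH
Selected: next-hop 50.29.59.6 via eth2 (matched /8)


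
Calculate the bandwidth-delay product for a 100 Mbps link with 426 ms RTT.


BDP = bandwidth * RTT
= 100 Mbps * 426 ms
= 100 * 1e6 * 426 / 1000 bits
= 42600000 bits
= 5325000 bytes
= 5200.1953 KB
BDP = 42600000 bits (5325000 bytes)


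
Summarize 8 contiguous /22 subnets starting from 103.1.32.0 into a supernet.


Original prefix: /22
Number of subnets: 8 = 2^3
New prefix = 22 - 3 = 19
Supernet: 103.1.32.0/19


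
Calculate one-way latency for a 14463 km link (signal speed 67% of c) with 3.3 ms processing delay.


Speed = 0.67 * 3e5 km/s = 201000 km/s
Propagation delay = 14463 / 201000 = 0.072 s = 71.9552 ms
Processing delay = 3.3 ms
Total one-way latency = 75.2552 ms


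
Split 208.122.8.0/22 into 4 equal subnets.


New prefix = 22 + 2 = 24
Each subnet has 256 addresses
  208.122.8.0/24
  208.122.9.0/24
  208.122.10.0/24
  208.122.11.0/24
Subnets: 208.122.8.0/24, 208.122.9.0/24, 208.122.10.0/24, 208.122.11.0/24


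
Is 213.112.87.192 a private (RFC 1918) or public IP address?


RFC 1918 private ranges:
  10.0.0.0/8 (10.0.0.0 - 10.255.255.255)
  172.16.0.0/12 (172.16.0.0 - 172.31.255.255)
  192.168.0.0/16 (192.168.0.0 - 192.168.255.255)
Public (not in any RFC 1918 range)


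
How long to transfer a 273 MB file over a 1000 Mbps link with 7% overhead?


Effective throughput = 1000 * (1 - 7/100) = 930.0 Mbps
File size in Mb = 273 * 8 = 2184 Mb
Time = 2184 / 930.0
Time = 2.3484 seconds


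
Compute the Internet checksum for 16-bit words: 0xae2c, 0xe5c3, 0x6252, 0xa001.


Sum all words (with carry folding):
+ 0xae2c = 0xae2c
+ 0xe5c3 = 0x93f0
+ 0x6252 = 0xf642
+ 0xa001 = 0x9644
One's complement: ~0x9644
Checksum = 0x69bb


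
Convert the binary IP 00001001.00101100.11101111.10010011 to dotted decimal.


00001001 = 9
00101100 = 44
11101111 = 239
10010011 = 147
IP: 9.44.239.147


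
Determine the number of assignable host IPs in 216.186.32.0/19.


Host bits = 32 - 19 = 13
Total addresses = 2^13 = 8192
Usable = total - 2 (network and broadcast)
Usable hosts: 8190


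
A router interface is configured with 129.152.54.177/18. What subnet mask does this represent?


/18 means 18 network bits, 14 host bits
Binary: 11111111111111111100000000000000
Mask: 255.255.192.0


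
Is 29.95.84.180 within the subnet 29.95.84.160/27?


Subnet network: 29.95.84.160
Test IP AND mask: 29.95.84.160
Yes, 29.95.84.180 is in 29.95.84.160/27


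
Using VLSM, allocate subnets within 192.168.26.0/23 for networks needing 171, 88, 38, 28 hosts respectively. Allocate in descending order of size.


171 hosts -> /24 (254 usable): 192.168.26.0/24
88 hosts -> /25 (126 usable): 192.168.27.0/25
38 hosts -> /26 (62 usable): 192.168.27.128/26
28 hosts -> /27 (30 usable): 192.168.27.192/27
Allocation: 192.168.26.0/24 (171 hosts, 254 usable); 192.168.27.0/25 (88 hosts, 126 usable); 192.168.27.128/26 (38 hosts, 62 usable); 192.168.27.192/27 (28 hosts, 30 usable)


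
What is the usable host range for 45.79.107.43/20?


Network: 45.79.96.0
Broadcast: 45.79.111.255
First usable = network + 1
Last usable = broadcast - 1
Range: 45.79.96.1 to 45.79.111.254


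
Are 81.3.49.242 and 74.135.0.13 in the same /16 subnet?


Mask: 255.255.0.0
81.3.49.242 AND mask = 81.3.0.0
74.135.0.13 AND mask = 74.135.0.0
No, different subnets (81.3.0.0 vs 74.135.0.0)


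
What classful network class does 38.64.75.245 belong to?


First octet: 38
Binary: 00100110
0xxxxxxx -> Class A (1-126)
Class A, default mask 255.0.0.0 (/8)


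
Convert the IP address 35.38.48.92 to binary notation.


35 = 00100011
38 = 00100110
48 = 00110000
92 = 01011100
Binary: 00100011.00100110.00110000.01011100


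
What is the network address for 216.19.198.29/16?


IP:   11011000.00010011.11000110.00011101
Mask: 11111111.11111111.00000000.00000000
AND operation:
Net:  11011000.00010011.00000000.00000000
Network: 216.19.0.0/16


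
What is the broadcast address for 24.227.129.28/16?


Network: 24.227.0.0/16
Host bits = 16
Set all host bits to 1:
Broadcast: 24.227.255.255


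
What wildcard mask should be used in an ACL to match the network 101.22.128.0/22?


Subnet mask: 255.255.252.0
Wildcard = 255.255.255.255 - subnet mask
255 - 255 = 0
255 - 255 = 0
255 - 252 = 3
255 - 0 = 255
Wildcard: 0.0.3.255


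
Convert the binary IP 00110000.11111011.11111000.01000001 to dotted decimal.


00110000 = 48
11111011 = 251
11111000 = 248
01000001 = 65
IP: 48.251.248.65


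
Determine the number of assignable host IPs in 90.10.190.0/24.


Host bits = 32 - 24 = 8
Total addresses = 2^8 = 256
Usable = total - 2 (network and broadcast)
Usable hosts: 254


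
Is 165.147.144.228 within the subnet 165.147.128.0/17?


Subnet network: 165.147.128.0
Test IP AND mask: 165.147.128.0
Yes, 165.147.144.228 is in 165.147.128.0/17


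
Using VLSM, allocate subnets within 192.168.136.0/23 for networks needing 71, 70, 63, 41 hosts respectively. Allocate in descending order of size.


71 hosts -> /25 (126 usable): 192.168.136.0/25
70 hosts -> /25 (126 usable): 192.168.136.128/25
63 hosts -> /25 (126 usable): 192.168.137.0/25
41 hosts -> /26 (62 usable): 192.168.137.128/26
Allocation: 192.168.136.0/25 (71 hosts, 126 usable); 192.168.136.128/25 (70 hosts, 126 usable); 192.168.137.0/25 (63 hosts, 126 usable); 192.168.137.128/26 (41 hosts, 62 usable)


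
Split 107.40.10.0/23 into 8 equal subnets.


New prefix = 23 + 3 = 26
Each subnet has 64 addresses
  107.40.10.0/26
  107.40.10.64/26
  107.40.10.128/26
  107.40.10.192/26
  107.40.11.0/26
  107.40.11.64/26
  107.40.11.128/26
  107.40.11.192/26
Subnets: 107.40.10.0/26, 107.40.10.64/26, 107.40.10.128/26, 107.40.10.192/26, 107.40.11.0/26, 107.40.11.64/26, 107.40.11.128/26, 107.40.11.192/26


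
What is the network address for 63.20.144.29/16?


IP:   00111111.00010100.10010000.00011101
Mask: 11111111.11111111.00000000.00000000
AND operation:
Net:  00111111.00010100.00000000.00000000
Network: 63.20.0.0/16


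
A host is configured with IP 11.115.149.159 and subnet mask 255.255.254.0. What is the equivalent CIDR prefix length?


Binary: 11111111.11111111.11111110.00000000
Count leading 1s
Prefix: /23


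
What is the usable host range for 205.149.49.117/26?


Network: 205.149.49.64
Broadcast: 205.149.49.127
First usable = network + 1
Last usable = broadcast - 1
Range: 205.149.49.65 to 205.149.49.126


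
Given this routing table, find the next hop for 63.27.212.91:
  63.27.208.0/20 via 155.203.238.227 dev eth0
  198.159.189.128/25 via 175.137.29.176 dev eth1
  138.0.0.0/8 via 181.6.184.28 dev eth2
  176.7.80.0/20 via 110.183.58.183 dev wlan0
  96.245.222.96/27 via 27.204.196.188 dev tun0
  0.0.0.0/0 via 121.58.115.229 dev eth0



Longest prefix match for 63.27.212.91:
  /20 63.27.208.0: MATCH
  /25 198.159.189.128: no
  /8 138.0.0.0: no
  /20 176.7.80.0: no
  /27 96.245.222.96: no
  /0 0.0.0.0: MATCH
Selected: next-hop 155.203.238.227 via eth0 (matched /20)


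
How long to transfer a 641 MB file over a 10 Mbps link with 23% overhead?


Effective throughput = 10 * (1 - 23/100) = 7.7 Mbps
File size in Mb = 641 * 8 = 5128 Mb
Time = 5128 / 7.7
Time = 665.974 seconds


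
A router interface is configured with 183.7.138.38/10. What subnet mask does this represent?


/10 means 10 network bits, 22 host bits
Binary: 11111111110000000000000000000000
Mask: 255.192.0.0


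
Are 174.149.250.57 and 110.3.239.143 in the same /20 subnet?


Mask: 255.255.240.0
174.149.250.57 AND mask = 174.149.240.0
110.3.239.143 AND mask = 110.3.224.0
No, different subnets (174.149.240.0 vs 110.3.224.0)


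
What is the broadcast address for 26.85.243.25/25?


Network: 26.85.243.0/25
Host bits = 7
Set all host bits to 1:
Broadcast: 26.85.243.127


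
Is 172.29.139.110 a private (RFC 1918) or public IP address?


RFC 1918 private ranges:
  10.0.0.0/8 (10.0.0.0 - 10.255.255.255)
  172.16.0.0/12 (172.16.0.0 - 172.31.255.255)
  192.168.0.0/16 (192.168.0.0 - 192.168.255.255)
Private (in 172.16.0.0/12)


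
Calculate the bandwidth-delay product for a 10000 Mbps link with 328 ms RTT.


BDP = bandwidth * RTT
= 10000 Mbps * 328 ms
= 10000 * 1e6 * 328 / 1000 bits
= 3280000000 bits
= 410000000 bytes
= 400390.625 KB
BDP = 3280000000 bits (410000000 bytes)


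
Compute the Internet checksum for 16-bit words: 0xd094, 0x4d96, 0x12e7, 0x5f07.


Sum all words (with carry folding):
+ 0xd094 = 0xd094
+ 0x4d96 = 0x1e2b
+ 0x12e7 = 0x3112
+ 0x5f07 = 0x9019
One's complement: ~0x9019
Checksum = 0x6fe6


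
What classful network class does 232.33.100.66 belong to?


First octet: 232
Binary: 11101000
1110xxxx -> Class D (224-239)
Class D (multicast), default mask N/A


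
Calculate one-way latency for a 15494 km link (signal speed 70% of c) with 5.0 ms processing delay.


Speed = 0.7 * 3e5 km/s = 210000 km/s
Propagation delay = 15494 / 210000 = 0.0738 s = 73.781 ms
Processing delay = 5.0 ms
Total one-way latency = 78.781 ms


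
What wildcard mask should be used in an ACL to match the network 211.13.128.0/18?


Subnet mask: 255.255.192.0
Wildcard = 255.255.255.255 - subnet mask
255 - 255 = 0
255 - 255 = 0
255 - 192 = 63
255 - 0 = 255
Wildcard: 0.0.63.255


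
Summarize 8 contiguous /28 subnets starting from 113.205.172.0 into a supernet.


Original prefix: /28
Number of subnets: 8 = 2^3
New prefix = 28 - 3 = 25
Supernet: 113.205.172.0/25


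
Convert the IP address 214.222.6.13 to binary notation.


214 = 11010110
222 = 11011110
6 = 00000110
13 = 00001101
Binary: 11010110.11011110.00000110.00001101


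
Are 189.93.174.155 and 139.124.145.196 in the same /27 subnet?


Mask: 255.255.255.224
189.93.174.155 AND mask = 189.93.174.128
139.124.145.196 AND mask = 139.124.145.192
No, different subnets (189.93.174.128 vs 139.124.145.192)


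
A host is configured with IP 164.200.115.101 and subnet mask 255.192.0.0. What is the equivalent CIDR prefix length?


Binary: 11111111.11000000.00000000.00000000
Count leading 1s
Prefix: /10


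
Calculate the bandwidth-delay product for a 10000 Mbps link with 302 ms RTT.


BDP = bandwidth * RTT
= 10000 Mbps * 302 ms
= 10000 * 1e6 * 302 / 1000 bits
= 3020000000 bits
= 377500000 bytes
= 368652.3438 KB
BDP = 3020000000 bits (377500000 bytes)


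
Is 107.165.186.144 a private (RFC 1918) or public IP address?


RFC 1918 private ranges:
  10.0.0.0/8 (10.0.0.0 - 10.255.255.255)
  172.16.0.0/12 (172.16.0.0 - 172.31.255.255)
  192.168.0.0/16 (192.168.0.0 - 192.168.255.255)
Public (not in any RFC 1918 range)


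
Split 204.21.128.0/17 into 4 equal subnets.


New prefix = 17 + 2 = 19
Each subnet has 8192 addresses
  204.21.128.0/19
  204.21.160.0/19
  204.21.192.0/19
  204.21.224.0/19
Subnets: 204.21.128.0/19, 204.21.160.0/19, 204.21.192.0/19, 204.21.224.0/19


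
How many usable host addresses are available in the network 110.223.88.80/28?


Host bits = 32 - 28 = 4
Total addresses = 2^4 = 16
Usable = total - 2 (network and broadcast)
Usable hosts: 14


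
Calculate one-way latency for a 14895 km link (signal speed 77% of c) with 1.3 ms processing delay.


Speed = 0.77 * 3e5 km/s = 231000 km/s
Propagation delay = 14895 / 231000 = 0.0645 s = 64.4805 ms
Processing delay = 1.3 ms
Total one-way latency = 65.7805 ms


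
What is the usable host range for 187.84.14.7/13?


Network: 187.80.0.0
Broadcast: 187.87.255.255
First usable = network + 1
Last usable = broadcast - 1
Range: 187.80.0.1 to 187.87.255.254


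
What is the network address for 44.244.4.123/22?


IP:   00101100.11110100.00000100.01111011
Mask: 11111111.11111111.11111100.00000000
AND operation:
Net:  00101100.11110100.00000100.00000000
Network: 44.244.4.0/22


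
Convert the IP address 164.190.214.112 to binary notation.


164 = 10100100
190 = 10111110
214 = 11010110
112 = 01110000
Binary: 10100100.10111110.11010110.01110000


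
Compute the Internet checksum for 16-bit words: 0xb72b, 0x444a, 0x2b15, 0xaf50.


Sum all words (with carry folding):
+ 0xb72b = 0xb72b
+ 0x444a = 0xfb75
+ 0x2b15 = 0x268b
+ 0xaf50 = 0xd5db
One's complement: ~0xd5db
Checksum = 0x2a24


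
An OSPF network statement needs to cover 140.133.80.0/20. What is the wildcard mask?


Subnet mask: 255.255.240.0
Wildcard = 255.255.255.255 - subnet mask
255 - 255 = 0
255 - 255 = 0
255 - 240 = 15
255 - 0 = 255
Wildcard: 0.0.15.255


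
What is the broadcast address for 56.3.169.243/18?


Network: 56.3.128.0/18
Host bits = 14
Set all host bits to 1:
Broadcast: 56.3.191.255


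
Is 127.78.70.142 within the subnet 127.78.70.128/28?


Subnet network: 127.78.70.128
Test IP AND mask: 127.78.70.128
Yes, 127.78.70.142 is in 127.78.70.128/28


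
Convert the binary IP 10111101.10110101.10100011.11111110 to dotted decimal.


10111101 = 189
10110101 = 181
10100011 = 163
11111110 = 254
IP: 189.181.163.254


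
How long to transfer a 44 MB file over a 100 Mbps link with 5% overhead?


Effective throughput = 100 * (1 - 5/100) = 95 Mbps
File size in Mb = 44 * 8 = 352 Mb
Time = 352 / 95
Time = 3.7053 seconds


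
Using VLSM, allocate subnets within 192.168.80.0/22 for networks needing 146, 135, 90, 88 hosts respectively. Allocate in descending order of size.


146 hosts -> /24 (254 usable): 192.168.80.0/24
135 hosts -> /24 (254 usable): 192.168.81.0/24
90 hosts -> /25 (126 usable): 192.168.82.0/25
88 hosts -> /25 (126 usable): 192.168.82.128/25
Allocation: 192.168.80.0/24 (146 hosts, 254 usable); 192.168.81.0/24 (135 hosts, 254 usable); 192.168.82.0/25 (90 hosts, 126 usable); 192.168.82.128/25 (88 hosts, 126 usable)


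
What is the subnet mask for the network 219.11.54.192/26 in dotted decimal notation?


/26 means 26 network bits, 6 host bits
Binary: 11111111111111111111111111000000
Mask: 255.255.255.192


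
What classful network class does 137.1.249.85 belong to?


First octet: 137
Binary: 10001001
10xxxxxx -> Class B (128-191)
Class B, default mask 255.255.0.0 (/16)


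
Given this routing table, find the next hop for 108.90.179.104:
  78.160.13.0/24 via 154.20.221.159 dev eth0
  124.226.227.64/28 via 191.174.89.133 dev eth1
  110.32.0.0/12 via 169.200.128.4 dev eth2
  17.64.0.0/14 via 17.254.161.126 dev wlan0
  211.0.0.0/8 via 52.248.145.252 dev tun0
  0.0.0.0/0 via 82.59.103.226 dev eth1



Longest prefix match for 108.90.179.104:
  /24 78.160.13.0: no
  /28 124.226.227.64: no
  /12 110.32.0.0: no
  /14 17.64.0.0: no
  /8 211.0.0.0: no
  /0 0.0.0.0: MATCH
Selected: next-hop 82.59.103.226 via eth1 (matched /0)


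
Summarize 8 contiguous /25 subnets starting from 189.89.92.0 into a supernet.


Original prefix: /25
Number of subnets: 8 = 2^3
New prefix = 25 - 3 = 22
Supernet: 189.89.92.0/22


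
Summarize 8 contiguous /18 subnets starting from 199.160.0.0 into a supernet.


Original prefix: /18
Number of subnets: 8 = 2^3
New prefix = 18 - 3 = 15
Supernet: 199.160.0.0/15


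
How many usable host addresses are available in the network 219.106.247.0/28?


Host bits = 32 - 28 = 4
Total addresses = 2^4 = 16
Usable = total - 2 (network and broadcast)
Usable hosts: 14


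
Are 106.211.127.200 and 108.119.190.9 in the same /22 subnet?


Mask: 255.255.252.0
106.211.127.200 AND mask = 106.211.124.0
108.119.190.9 AND mask = 108.119.188.0
No, different subnets (106.211.124.0 vs 108.119.188.0)


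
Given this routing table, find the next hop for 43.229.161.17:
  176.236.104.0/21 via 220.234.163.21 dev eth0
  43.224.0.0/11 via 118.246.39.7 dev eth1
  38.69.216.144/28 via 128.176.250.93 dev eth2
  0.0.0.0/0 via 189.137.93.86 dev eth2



Longest prefix match for 43.229.161.17:
  /21 176.236.104.0: no
  /11 43.224.0.0: MATCH
  /28 38.69.216.144: no
  /0 0.0.0.0: MATCH
Selected: next-hop 118.246.39.7 via eth1 (matched /11)


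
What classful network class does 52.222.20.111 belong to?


First octet: 52
Binary: 00110100
0xxxxxxx -> Class A (1-126)
Class A, default mask 255.0.0.0 (/8)


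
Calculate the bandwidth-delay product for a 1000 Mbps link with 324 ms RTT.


BDP = bandwidth * RTT
= 1000 Mbps * 324 ms
= 1000 * 1e6 * 324 / 1000 bits
= 324000000 bits
= 40500000 bytes
= 39550.7812 KB
BDP = 324000000 bits (40500000 bytes)


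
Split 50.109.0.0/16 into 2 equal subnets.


New prefix = 16 + 1 = 17
Each subnet has 32768 addresses
  50.109.0.0/17
  50.109.128.0/17
Subnets: 50.109.0.0/17, 50.109.128.0/17


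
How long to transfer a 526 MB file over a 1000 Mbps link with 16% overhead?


Effective throughput = 1000 * (1 - 16/100) = 840 Mbps
File size in Mb = 526 * 8 = 4208 Mb
Time = 4208 / 840
Time = 5.0095 seconds


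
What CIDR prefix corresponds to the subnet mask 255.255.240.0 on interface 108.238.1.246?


Binary: 11111111.11111111.11110000.00000000
Count leading 1s
Prefix: /20


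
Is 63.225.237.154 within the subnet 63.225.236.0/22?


Subnet network: 63.225.236.0
Test IP AND mask: 63.225.236.0
Yes, 63.225.237.154 is in 63.225.236.0/22


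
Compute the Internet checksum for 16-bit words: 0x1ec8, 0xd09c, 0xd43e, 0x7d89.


Sum all words (with carry folding):
+ 0x1ec8 = 0x1ec8
+ 0xd09c = 0xef64
+ 0xd43e = 0xc3a3
+ 0x7d89 = 0x412d
One's complement: ~0x412d
Checksum = 0xbed2


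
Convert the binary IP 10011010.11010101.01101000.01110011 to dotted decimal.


10011010 = 154
11010101 = 213
01101000 = 104
01110011 = 115
IP: 154.213.104.115
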